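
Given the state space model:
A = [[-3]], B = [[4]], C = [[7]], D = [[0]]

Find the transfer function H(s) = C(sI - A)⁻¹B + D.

(sI - A)⁻¹ = 1/(s + 3). H(s) = 7 × 4/(s + 3) + 0 = 28/(s + 3).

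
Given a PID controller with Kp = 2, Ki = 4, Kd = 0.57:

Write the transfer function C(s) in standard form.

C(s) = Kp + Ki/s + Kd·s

Substituting values: C(s) = 2 + 4/s + 0.57s = (0.57s² + 2s + 4)/s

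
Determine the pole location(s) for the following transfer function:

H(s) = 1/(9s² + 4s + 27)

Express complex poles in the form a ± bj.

Discriminant = 4² - 4×9×27 = 16 - 972 = -956 < 0, so the poles are a complex conjugate pair s = (-4 ± j√956)/(2×9). Real part = -4/(2×9) = -4/18 ≈ -0.2222; imaginary part = ±√956/(2×9) ≈ 1.7177. Poles: s = -0.2222 ± 1.7177j.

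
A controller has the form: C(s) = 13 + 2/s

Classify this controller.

This is a Proportional-Integral (PI) controller.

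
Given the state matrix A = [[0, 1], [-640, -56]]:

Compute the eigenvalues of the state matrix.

det(A - λI) = λ² - (-56)λ + 640 = (λ - (-16))(λ - (-40)). Eigenvalues: -16, -40.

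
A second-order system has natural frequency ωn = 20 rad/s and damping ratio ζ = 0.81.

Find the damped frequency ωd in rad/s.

ωd = ωn√(1 - ζ²) = 20√(1 - 0.81²) = 11.73 rad/s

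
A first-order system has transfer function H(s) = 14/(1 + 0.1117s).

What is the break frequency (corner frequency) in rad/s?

Corner frequency = 1/τ = 1/0.1117 = 8.953 rad/s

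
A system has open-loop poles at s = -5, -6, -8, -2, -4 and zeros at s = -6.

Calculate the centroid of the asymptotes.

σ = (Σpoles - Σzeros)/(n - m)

σ = (Σpoles - Σzeros)/(n - m) = (-25 - (-6))/(5 - 1) = -19/4 = -4.75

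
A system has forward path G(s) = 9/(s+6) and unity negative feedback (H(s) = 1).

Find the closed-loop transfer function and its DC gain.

T(s) = G/(1+GH) = [9/(s+6)] / [1 + 9/(s+6)] = 9/(s+6+9) = 9/(s+15). DC gain = 9/15 = 0.6.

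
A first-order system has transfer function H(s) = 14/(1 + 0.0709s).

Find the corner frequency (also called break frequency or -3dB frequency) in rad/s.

Corner frequency = 1/τ = 1/0.0709 = 14.104 rad/s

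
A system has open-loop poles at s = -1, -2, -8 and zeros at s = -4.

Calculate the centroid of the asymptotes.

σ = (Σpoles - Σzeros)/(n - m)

σ = (Σpoles - Σzeros)/(n - m) = (-11 - (-4))/(3 - 1) = -7/2 = -3.5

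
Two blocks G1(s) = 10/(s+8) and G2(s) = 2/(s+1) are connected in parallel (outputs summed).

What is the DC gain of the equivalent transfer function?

Parallel: G_eq = G1 + G2. DC gain = G1(0) + G2(0) = 10/8 + 2/1 = 1.25 + 2 = 3.25.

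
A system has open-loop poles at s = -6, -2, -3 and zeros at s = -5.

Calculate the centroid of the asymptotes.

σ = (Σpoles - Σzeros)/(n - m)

σ = (Σpoles - Σzeros)/(n - m) = (-11 - (-5))/(3 - 1) = -6/2 = -3.0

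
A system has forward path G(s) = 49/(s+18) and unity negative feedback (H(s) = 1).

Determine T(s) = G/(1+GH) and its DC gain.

T(s) = G/(1+GH) = [49/(s+18)] / [1 + 49/(s+18)] = 49/(s+18+49) = 49/(s+67). DC gain = 49/67 = 0.7313.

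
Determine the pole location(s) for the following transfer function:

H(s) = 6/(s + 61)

Pole is where denominator = 0: s + 61 = 0, so s = -61.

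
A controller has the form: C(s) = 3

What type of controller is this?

This is a Proportional (P) controller.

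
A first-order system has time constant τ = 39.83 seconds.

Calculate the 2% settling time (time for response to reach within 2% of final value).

For first-order system, 2% settling time ≈ 4τ = 4 × 39.83 = 159.32 s.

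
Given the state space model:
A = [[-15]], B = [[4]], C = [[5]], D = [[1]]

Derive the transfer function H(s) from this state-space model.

(sI - A)⁻¹ = 1/(s + 15). H(s) = 5×4/(s + 15) + 1 = (s + 35)/(s + 15).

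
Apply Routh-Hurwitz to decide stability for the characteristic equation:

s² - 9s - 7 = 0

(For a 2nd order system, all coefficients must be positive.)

Coefficients: 1, -9, -7. b=-9, c=-7 not positive, so system is unstable.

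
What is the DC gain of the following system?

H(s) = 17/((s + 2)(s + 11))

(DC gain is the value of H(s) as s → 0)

DC gain = H(0) = 17/(2 × 11) = 17/22 = 0.7727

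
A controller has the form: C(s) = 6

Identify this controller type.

This is a Proportional (P) controller.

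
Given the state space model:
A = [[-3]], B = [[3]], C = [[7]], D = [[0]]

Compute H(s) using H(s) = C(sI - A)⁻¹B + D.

(sI - A)⁻¹ = 1/(s + 3). H(s) = 7 × 3/(s + 3) + 0 = 21/(s + 3).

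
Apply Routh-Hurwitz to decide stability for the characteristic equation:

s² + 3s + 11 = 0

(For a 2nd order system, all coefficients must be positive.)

Coefficients: 1, 3, 11. All positive, so system is stable.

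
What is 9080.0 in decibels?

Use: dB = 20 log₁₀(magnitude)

dB = 20 log₁₀(9080.0) = 79.2 dB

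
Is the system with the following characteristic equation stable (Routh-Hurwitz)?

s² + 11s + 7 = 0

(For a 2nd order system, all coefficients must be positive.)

Coefficients: 1, 11, 7. All positive, so system is stable.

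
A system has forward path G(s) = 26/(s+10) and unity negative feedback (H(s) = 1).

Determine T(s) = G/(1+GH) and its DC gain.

T(s) = G/(1+GH) = [26/(s+10)] / [1 + 26/(s+10)] = 26/(s+10+26) = 26/(s+36). DC gain = 26/36 = 0.7222.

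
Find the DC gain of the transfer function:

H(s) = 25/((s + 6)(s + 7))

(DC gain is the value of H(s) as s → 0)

DC gain = H(0) = 25/(6 × 7) = 25/42 = 0.5952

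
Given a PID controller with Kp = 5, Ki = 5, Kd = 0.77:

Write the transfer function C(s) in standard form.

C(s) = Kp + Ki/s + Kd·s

Substituting values: C(s) = 5 + 5/s + 0.77s = (0.77s² + 5s + 5)/s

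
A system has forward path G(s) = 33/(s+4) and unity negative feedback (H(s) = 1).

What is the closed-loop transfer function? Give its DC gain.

T(s) = G/(1+GH) = [33/(s+4)] / [1 + 33/(s+4)] = 33/(s+4+33) = 33/(s+37). DC gain = 33/37 = 0.8919.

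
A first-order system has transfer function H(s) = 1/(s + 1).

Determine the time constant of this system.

For H(s) = 1/(s + 1/τ), the pole is at -1/τ = -1, so τ = 1/1 = 1 s.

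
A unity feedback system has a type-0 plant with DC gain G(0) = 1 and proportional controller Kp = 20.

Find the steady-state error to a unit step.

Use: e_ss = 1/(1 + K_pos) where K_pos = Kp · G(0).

K_pos = Kp · G(0) = 20 × 1 = 20. e_ss = 1/(1 + 20) = 0.0476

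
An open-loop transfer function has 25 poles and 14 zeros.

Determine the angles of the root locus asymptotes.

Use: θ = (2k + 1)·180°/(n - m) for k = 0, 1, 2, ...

n - m = 25 - 14 = 11. Angles: θk = (2k + 1)·180°/11 = 16.36°, 49.09°, 81.82°, 114.55°, 147.27°, 180°, 212.73°, 245.45°, 278.18°, 310.91°, 343.64°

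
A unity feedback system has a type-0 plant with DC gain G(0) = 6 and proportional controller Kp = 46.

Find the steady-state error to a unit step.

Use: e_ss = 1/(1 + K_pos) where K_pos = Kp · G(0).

K_pos = Kp · G(0) = 46 × 6 = 276. e_ss = 1/(1 + 276) = 0.0036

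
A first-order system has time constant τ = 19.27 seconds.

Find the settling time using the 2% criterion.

For first-order system, 2% settling time ≈ 4τ = 4 × 19.27 = 77.08 s.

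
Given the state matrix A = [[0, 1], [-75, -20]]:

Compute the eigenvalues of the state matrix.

det(A - λI) = λ² - (-20)λ + 75 = (λ - (-15))(λ - (-5)). Eigenvalues: -15, -5.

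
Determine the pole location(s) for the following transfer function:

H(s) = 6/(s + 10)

Pole is where denominator = 0: s + 10 = 0, so s = -10.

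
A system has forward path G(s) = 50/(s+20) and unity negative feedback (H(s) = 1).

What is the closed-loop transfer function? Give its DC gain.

T(s) = G/(1+GH) = [50/(s+20)] / [1 + 50/(s+20)] = 50/(s+20+50) = 50/(s+70). DC gain = 50/70 = 0.7143.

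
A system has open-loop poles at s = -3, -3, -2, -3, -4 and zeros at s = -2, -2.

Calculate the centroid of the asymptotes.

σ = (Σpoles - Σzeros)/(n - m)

σ = (Σpoles - Σzeros)/(n - m) = (-15 - (-4))/(5 - 2) = -11/3 = -3.67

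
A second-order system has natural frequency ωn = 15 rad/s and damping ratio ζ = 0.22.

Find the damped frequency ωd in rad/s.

ωd = ωn√(1 - ζ²) = 15√(1 - 0.22²) = 14.63 rad/s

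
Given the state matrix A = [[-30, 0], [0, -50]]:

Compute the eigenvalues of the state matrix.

For diagonal matrix, eigenvalues are diagonal entries: λ₁ = -30, λ₂ = -50.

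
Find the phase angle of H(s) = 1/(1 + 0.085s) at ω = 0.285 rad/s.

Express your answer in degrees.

Phase = -arctan(ωτ) = -arctan(0.285 × 0.085) = -1.4°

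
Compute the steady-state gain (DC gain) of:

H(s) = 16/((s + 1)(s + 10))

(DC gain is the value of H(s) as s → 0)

DC gain = H(0) = 16/(1 × 10) = 16/10 = 1.6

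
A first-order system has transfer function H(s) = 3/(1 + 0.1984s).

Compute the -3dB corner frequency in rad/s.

Corner frequency = 1/τ = 1/0.1984 = 5.04 rad/s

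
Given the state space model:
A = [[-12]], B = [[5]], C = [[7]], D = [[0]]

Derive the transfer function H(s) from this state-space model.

(sI - A)⁻¹ = 1/(s + 12). H(s) = 7 × 5/(s + 12) + 0 = 35/(s + 12).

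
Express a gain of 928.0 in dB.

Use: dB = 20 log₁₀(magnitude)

dB = 20 log₁₀(928.0) = 59.4 dB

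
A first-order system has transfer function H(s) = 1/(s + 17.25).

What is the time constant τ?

For H(s) = 1/(s + 1/τ), the pole is at -1/τ = -17.25, so τ = 1/17.25 = 0.0580 s.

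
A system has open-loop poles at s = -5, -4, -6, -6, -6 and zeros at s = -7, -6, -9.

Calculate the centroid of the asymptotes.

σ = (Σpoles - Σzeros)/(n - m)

σ = (Σpoles - Σzeros)/(n - m) = (-27 - (-22))/(5 - 3) = -5/2 = -2.5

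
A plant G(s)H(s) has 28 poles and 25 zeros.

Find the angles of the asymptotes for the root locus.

n - m = 28 - 25 = 3. Angles: θk = (2k + 1)·180°/3 = 60°, 180°, 300°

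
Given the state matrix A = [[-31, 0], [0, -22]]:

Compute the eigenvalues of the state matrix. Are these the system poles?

For diagonal matrix, eigenvalues are diagonal entries: λ₁ = -31, λ₂ = -22. Eigenvalues of A = system poles.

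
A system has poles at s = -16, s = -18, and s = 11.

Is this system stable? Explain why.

Pole(s) at s = 11 are not in the left half-plane. System is unstable.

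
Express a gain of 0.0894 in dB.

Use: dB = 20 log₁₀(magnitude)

dB = 20 log₁₀(0.0894) = -21.0 dB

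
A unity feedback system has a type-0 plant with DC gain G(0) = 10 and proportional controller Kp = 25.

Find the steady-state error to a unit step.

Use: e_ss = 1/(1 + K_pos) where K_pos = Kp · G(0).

K_pos = Kp · G(0) = 25 × 10 = 250. e_ss = 1/(1 + 250) = 0.0040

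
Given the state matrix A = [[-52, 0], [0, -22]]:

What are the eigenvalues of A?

For diagonal matrix, eigenvalues are diagonal entries: λ₁ = -52, λ₂ = -22.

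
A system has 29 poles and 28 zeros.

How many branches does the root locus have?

Root locus has n branches where n = number of poles = 29.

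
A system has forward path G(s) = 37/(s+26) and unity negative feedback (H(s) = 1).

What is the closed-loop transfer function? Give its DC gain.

T(s) = G/(1+GH) = [37/(s+26)] / [1 + 37/(s+26)] = 37/(s+26+37) = 37/(s+63). DC gain = 37/63 = 0.5873.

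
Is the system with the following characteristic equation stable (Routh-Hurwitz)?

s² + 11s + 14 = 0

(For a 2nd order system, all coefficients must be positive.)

Coefficients: 1, 11, 14. All positive, so system is stable.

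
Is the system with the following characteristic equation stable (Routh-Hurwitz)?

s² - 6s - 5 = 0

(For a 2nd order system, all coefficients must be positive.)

Coefficients: 1, -6, -5. b=-6, c=-5 not positive, so system is unstable.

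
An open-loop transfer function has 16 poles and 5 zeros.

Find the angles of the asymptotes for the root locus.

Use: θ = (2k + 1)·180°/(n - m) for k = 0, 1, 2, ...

n - m = 16 - 5 = 11. Angles: θk = (2k + 1)·180°/11 = 16.36°, 49.09°, 81.82°, 114.55°, 147.27°, 180°, 212.73°, 245.45°, 278.18°, 310.91°, 343.64°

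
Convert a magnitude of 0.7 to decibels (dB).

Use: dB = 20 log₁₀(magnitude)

dB = 20 log₁₀(0.7) = -3.1 dB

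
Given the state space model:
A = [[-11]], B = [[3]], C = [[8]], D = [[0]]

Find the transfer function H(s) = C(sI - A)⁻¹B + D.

(sI - A)⁻¹ = 1/(s + 11). H(s) = 8 × 3/(s + 11) + 0 = 24/(s + 11).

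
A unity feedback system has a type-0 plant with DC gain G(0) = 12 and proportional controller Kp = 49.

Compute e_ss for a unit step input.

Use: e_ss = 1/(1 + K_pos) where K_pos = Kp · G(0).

K_pos = Kp · G(0) = 49 × 12 = 588. e_ss = 1/(1 + 588) = 0.0017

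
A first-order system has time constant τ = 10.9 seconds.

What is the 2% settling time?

For first-order system, 2% settling time ≈ 4τ = 4 × 10.9 = 43.6 s.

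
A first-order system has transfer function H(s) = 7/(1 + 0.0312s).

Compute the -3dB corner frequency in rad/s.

Corner frequency = 1/τ = 1/0.0312 = 32.051 rad/s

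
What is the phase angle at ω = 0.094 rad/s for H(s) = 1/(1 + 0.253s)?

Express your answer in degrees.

Phase = -arctan(ωτ) = -arctan(0.094 × 0.253) = -1.4°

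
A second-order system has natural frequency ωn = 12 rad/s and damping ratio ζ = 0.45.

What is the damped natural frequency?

ωd = ωn√(1 - ζ²) = 12√(1 - 0.45²) = 10.72 rad/s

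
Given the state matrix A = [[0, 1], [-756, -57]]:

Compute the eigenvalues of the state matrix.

det(A - λI) = λ² - (-57)λ + 756 = (λ - (-36))(λ - (-21)). Eigenvalues: -36, -21.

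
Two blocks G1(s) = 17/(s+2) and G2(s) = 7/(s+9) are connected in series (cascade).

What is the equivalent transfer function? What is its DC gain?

Series: multiply transfer functions. G_eq = 17/(s+2) × 7/(s+9) = 119/((s+2)(s+9)). DC gain = 119/(2×9) = 6.6111.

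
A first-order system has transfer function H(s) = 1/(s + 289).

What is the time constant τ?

For H(s) = 1/(s + 1/τ), the pole is at -1/τ = -289, so τ = 1/289 = 0.0035 s.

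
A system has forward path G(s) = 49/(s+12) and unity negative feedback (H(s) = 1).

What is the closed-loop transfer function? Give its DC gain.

T(s) = G/(1+GH) = [49/(s+12)] / [1 + 49/(s+12)] = 49/(s+12+49) = 49/(s+61). DC gain = 49/61 = 0.8033.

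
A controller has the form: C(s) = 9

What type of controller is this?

This is a Proportional (P) controller.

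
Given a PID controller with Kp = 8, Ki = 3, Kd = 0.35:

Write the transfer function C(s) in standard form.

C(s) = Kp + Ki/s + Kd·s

Substituting values: C(s) = 8 + 3/s + 0.35s = (0.35s² + 8s + 3)/s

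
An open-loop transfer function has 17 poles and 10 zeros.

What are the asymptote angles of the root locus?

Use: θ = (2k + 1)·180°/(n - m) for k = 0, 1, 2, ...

n - m = 17 - 10 = 7. Angles: θk = (2k + 1)·180°/7 = 25.71°, 77.14°, 128.57°, 180°, 231.43°, 282.86°, 334.29°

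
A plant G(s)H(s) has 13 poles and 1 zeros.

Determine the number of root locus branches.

Root locus has n branches where n = number of poles = 13.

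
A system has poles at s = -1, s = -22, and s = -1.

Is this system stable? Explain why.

All poles are in the left half-plane. System is stable.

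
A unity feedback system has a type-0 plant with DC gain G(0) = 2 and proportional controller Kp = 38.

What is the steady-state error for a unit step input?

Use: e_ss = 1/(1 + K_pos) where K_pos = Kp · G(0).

K_pos = Kp · G(0) = 38 × 2 = 76. e_ss = 1/(1 + 76) = 0.0130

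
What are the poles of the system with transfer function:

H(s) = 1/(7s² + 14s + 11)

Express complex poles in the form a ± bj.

Discriminant = 14² - 4×7×11 = 196 - 308 = -112 < 0, so the poles are a complex conjugate pair s = (-14 ± j√112)/(2×7). Real part = -14/(2×7) = -14/14 = -1; imaginary part = ±√112/(2×7) ≈ 0.7559. Poles: s = -1 ± 0.7559j.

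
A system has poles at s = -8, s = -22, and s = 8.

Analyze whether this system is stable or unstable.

Pole(s) at s = 8 are not in the left half-plane. System is unstable.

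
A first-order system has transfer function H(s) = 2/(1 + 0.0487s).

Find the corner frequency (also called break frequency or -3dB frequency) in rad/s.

Corner frequency = 1/τ = 1/0.0487 = 20.534 rad/s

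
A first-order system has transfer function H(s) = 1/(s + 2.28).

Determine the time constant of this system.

For H(s) = 1/(s + 1/τ), the pole is at -1/τ = -2.28, so τ = 1/2.28 = 0.4386 s.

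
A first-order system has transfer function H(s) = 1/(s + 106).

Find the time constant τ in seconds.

For H(s) = 1/(s + 1/τ), the pole is at -1/τ = -106, so τ = 1/106 = 0.0094 s.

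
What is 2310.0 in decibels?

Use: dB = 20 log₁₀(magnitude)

dB = 20 log₁₀(2310.0) = 67.3 dB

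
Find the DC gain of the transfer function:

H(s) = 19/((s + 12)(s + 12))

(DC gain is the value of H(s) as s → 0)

DC gain = H(0) = 19/(12 × 12) = 19/144 = 0.1319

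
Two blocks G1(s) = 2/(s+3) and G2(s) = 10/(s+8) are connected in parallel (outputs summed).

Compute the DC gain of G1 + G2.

Parallel: G_eq = G1 + G2. DC gain = G1(0) + G2(0) = 2/3 + 10/8 = 0.6667 + 1.25 = 1.9167.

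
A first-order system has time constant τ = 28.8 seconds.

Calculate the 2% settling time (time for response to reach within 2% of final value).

For first-order system, 2% settling time ≈ 4τ = 4 × 28.8 = 115.2 s.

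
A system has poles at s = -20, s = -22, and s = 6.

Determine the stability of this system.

Pole(s) at s = 6 are not in the left half-plane. System is unstable.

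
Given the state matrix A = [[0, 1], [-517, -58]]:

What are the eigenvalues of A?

det(A - λI) = λ² - (-58)λ + 517 = (λ - (-11))(λ - (-47)). Eigenvalues: -11, -47.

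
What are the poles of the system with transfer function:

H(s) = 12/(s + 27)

Pole is where denominator = 0: s + 27 = 0, so s = -27.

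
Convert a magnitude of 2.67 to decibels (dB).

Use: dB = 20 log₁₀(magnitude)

dB = 20 log₁₀(2.67) = 8.5 dB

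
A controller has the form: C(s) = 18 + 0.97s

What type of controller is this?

This is a Proportional-Derivative (PD) controller.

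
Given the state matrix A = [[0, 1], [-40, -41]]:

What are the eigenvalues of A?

det(A - λI) = λ² - (-41)λ + 40 = (λ - (-1))(λ - (-40)). Eigenvalues: -1, -40.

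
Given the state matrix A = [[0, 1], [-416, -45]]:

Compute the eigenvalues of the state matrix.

det(A - λI) = λ² - (-45)λ + 416 = (λ - (-32))(λ - (-13)). Eigenvalues: -32, -13.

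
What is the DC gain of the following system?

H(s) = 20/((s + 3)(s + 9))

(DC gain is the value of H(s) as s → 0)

DC gain = H(0) = 20/(3 × 9) = 20/27 = 0.7407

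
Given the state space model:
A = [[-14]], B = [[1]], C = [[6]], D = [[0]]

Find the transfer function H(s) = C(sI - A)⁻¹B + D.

(sI - A)⁻¹ = 1/(s + 14). H(s) = 6 × 1/(s + 14) + 0 = 6/(s + 14).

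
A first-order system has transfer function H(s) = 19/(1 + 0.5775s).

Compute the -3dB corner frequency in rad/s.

Corner frequency = 1/τ = 1/0.5775 = 1.732 rad/s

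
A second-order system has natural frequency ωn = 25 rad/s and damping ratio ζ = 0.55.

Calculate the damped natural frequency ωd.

ωd = ωn√(1 - ζ²) = 25√(1 - 0.55²) = 20.88 rad/s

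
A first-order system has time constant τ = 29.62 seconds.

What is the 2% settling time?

For first-order system, 2% settling time ≈ 4τ = 4 × 29.62 = 118.48 s.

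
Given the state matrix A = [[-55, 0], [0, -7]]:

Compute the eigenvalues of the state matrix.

For diagonal matrix, eigenvalues are diagonal entries: λ₁ = -55, λ₂ = -7.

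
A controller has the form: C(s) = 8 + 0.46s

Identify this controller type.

This is a Proportional-Derivative (PD) controller.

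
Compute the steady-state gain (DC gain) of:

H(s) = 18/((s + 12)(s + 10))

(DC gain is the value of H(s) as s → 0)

DC gain = H(0) = 18/(12 × 10) = 18/120 = 0.15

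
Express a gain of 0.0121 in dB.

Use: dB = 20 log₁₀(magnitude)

dB = 20 log₁₀(0.0121) = -38.3 dB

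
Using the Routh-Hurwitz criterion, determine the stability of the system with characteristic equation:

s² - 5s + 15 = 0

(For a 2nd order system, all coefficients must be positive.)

Coefficients: 1, -5, 15. b=-5 not positive, so system is unstable.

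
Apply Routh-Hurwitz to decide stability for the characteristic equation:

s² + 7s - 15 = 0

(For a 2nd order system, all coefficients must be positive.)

Coefficients: 1, 7, -15. c=-15 not positive, so system is unstable.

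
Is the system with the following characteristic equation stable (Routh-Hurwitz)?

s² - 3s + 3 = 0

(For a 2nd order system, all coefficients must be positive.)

Coefficients: 1, -3, 3. b=-3 not positive, so system is unstable.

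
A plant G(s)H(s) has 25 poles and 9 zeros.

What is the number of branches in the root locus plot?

Root locus has n branches where n = number of poles = 25.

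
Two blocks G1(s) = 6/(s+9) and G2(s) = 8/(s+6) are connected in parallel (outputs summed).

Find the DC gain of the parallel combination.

Parallel: G_eq = G1 + G2. DC gain = G1(0) + G2(0) = 6/9 + 8/6 = 0.6667 + 1.3333 = 2.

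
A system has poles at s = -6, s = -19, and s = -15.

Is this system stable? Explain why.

All poles are in the left half-plane. System is stable.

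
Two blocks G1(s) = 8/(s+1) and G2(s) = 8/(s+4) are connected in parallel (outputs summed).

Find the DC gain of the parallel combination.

Parallel: G_eq = G1 + G2. DC gain = G1(0) + G2(0) = 8/1 + 8/4 = 8 + 2 = 10.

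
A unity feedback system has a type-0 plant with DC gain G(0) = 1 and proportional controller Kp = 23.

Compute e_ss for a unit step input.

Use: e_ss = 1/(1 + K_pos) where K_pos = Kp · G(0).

K_pos = Kp · G(0) = 23 × 1 = 23. e_ss = 1/(1 + 23) = 0.0417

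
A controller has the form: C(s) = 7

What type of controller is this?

This is a Proportional (P) controller.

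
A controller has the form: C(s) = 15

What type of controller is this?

This is a Proportional (P) controller.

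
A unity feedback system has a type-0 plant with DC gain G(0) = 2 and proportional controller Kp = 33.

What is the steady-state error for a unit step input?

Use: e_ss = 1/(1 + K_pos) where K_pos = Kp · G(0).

K_pos = Kp · G(0) = 33 × 2 = 66. e_ss = 1/(1 + 66) = 0.0149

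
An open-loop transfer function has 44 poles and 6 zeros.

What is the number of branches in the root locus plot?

Root locus has n branches where n = number of poles = 44.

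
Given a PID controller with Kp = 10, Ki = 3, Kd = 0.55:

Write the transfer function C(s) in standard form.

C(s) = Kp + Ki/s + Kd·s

Substituting values: C(s) = 10 + 3/s + 0.55s = (0.55s² + 10s + 3)/s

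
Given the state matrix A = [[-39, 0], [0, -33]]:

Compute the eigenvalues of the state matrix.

For diagonal matrix, eigenvalues are diagonal entries: λ₁ = -39, λ₂ = -33.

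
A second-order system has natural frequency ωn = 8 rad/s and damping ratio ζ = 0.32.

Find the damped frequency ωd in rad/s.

ωd = ωn√(1 - ζ²) = 8√(1 - 0.32²) = 7.58 rad/s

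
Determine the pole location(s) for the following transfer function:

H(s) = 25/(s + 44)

Pole is where denominator = 0: s + 44 = 0, so s = -44.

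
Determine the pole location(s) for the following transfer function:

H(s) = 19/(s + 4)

Pole is where denominator = 0: s + 4 = 0, so s = -4.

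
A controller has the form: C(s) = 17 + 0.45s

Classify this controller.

This is a Proportional-Derivative (PD) controller.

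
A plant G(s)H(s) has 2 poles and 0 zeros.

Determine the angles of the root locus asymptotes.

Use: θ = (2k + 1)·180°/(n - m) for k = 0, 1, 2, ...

n - m = 2 - 0 = 2. Angles: θk = (2k + 1)·180°/2 = 90°, 270°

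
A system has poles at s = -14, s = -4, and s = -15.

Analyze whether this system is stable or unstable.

All poles are in the left half-plane. System is stable.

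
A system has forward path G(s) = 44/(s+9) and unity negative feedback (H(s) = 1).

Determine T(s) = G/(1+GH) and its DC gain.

T(s) = G/(1+GH) = [44/(s+9)] / [1 + 44/(s+9)] = 44/(s+9+44) = 44/(s+53). DC gain = 44/53 = 0.8302.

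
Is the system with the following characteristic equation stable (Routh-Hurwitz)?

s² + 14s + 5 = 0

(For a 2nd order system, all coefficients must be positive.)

Coefficients: 1, 14, 5. All positive, so system is stable.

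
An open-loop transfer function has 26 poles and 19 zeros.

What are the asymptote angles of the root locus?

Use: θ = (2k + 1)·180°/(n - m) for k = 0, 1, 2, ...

n - m = 26 - 19 = 7. Angles: θk = (2k + 1)·180°/7 = 25.71°, 77.14°, 128.57°, 180°, 231.43°, 282.86°, 334.29°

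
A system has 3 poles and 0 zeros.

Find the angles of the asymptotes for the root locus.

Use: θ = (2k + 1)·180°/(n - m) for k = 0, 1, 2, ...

n - m = 3 - 0 = 3. Angles: θk = (2k + 1)·180°/3 = 60°, 180°, 300°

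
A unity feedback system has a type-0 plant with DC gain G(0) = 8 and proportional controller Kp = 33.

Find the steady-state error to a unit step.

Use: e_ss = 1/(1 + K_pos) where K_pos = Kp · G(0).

K_pos = Kp · G(0) = 33 × 8 = 264. e_ss = 1/(1 + 264) = 0.0038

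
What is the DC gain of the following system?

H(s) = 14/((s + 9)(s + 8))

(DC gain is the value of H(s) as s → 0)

DC gain = H(0) = 14/(9 × 8) = 14/72 = 0.1944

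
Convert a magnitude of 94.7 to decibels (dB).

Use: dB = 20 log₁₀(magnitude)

dB = 20 log₁₀(94.7) = 39.5 dB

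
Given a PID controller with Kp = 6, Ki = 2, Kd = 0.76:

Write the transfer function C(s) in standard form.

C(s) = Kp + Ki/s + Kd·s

Substituting values: C(s) = 6 + 2/s + 0.76s = (0.76s² + 6s + 2)/s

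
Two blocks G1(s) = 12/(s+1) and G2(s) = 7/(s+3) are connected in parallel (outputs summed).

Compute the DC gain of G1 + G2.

Parallel: G_eq = G1 + G2. DC gain = G1(0) + G2(0) = 12/1 + 7/3 = 12 + 2.3333 = 14.3333.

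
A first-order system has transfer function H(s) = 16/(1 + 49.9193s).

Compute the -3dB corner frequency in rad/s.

Corner frequency = 1/τ = 1/49.9193 = 0.02 rad/s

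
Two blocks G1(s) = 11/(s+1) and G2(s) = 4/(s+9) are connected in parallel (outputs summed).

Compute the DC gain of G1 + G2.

Parallel: G_eq = G1 + G2. DC gain = G1(0) + G2(0) = 11/1 + 4/9 = 11 + 0.4444 = 11.4444.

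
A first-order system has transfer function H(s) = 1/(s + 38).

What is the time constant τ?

For H(s) = 1/(s + 1/τ), the pole is at -1/τ = -38, so τ = 1/38 = 0.0263 s.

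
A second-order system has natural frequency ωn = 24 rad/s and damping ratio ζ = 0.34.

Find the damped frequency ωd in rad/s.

ωd = ωn√(1 - ζ²) = 24√(1 - 0.34²) = 22.57 rad/s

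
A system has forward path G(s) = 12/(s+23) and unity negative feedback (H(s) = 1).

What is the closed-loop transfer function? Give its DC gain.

T(s) = G/(1+GH) = [12/(s+23)] / [1 + 12/(s+23)] = 12/(s+23+12) = 12/(s+35). DC gain = 12/35 = 0.3429.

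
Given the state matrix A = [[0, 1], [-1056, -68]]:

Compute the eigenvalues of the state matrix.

det(A - λI) = λ² - (-68)λ + 1056 = (λ - (-24))(λ - (-44)). Eigenvalues: -24, -44.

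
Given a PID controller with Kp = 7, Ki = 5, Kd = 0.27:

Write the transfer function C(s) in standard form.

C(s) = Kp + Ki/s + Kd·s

Substituting values: C(s) = 7 + 5/s + 0.27s = (0.27s² + 7s + 5)/s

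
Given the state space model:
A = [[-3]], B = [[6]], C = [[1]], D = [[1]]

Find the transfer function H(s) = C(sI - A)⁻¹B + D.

(sI - A)⁻¹ = 1/(s + 3). H(s) = 1×6/(s + 3) + 1 = (s + 9)/(s + 3).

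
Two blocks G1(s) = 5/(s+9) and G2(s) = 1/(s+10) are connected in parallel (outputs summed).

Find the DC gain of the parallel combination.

Parallel: G_eq = G1 + G2. DC gain = G1(0) + G2(0) = 5/9 + 1/10 = 0.5556 + 0.1 = 0.6556.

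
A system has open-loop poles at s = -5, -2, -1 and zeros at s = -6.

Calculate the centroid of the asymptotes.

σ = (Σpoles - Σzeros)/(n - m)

σ = (Σpoles - Σzeros)/(n - m) = (-8 - (-6))/(3 - 1) = -2/2 = -1.0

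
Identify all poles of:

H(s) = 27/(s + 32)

Pole is where denominator = 0: s + 32 = 0, so s = -32.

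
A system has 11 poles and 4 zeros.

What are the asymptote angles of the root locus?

n - m = 11 - 4 = 7. Angles: θk = (2k + 1)·180°/7 = 25.71°, 77.14°, 128.57°, 180°, 231.43°, 282.86°, 334.29°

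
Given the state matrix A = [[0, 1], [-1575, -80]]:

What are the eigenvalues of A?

det(A - λI) = λ² - (-80)λ + 1575 = (λ - (-35))(λ - (-45)). Eigenvalues: -35, -45.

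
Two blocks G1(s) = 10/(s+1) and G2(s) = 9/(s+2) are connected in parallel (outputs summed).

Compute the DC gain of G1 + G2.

Parallel: G_eq = G1 + G2. DC gain = G1(0) + G2(0) = 10/1 + 9/2 = 10 + 4.5 = 14.5.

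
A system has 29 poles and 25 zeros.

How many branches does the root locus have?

Root locus has n branches where n = number of poles = 29.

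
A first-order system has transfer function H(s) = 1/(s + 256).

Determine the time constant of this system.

For H(s) = 1/(s + 1/τ), the pole is at -1/τ = -256, so τ = 1/256 = 0.00390625 s.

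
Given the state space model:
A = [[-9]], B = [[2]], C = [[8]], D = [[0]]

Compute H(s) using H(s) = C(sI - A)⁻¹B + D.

(sI - A)⁻¹ = 1/(s + 9). H(s) = 8 × 2/(s + 9) + 0 = 16/(s + 9).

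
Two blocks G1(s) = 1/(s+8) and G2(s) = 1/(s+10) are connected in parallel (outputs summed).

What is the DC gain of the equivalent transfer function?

Parallel: G_eq = G1 + G2. DC gain = G1(0) + G2(0) = 1/8 + 1/10 = 0.125 + 0.1 = 0.225.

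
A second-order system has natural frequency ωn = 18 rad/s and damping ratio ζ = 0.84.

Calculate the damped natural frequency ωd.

ωd = ωn√(1 - ζ²) = 18√(1 - 0.84²) = 9.77 rad/s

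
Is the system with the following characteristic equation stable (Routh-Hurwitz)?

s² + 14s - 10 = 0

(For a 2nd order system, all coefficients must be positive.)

Coefficients: 1, 14, -10. c=-10 not positive, so system is unstable.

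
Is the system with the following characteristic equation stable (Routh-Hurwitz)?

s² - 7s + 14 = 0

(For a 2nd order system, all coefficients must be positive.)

Coefficients: 1, -7, 14. b=-7 not positive, so system is unstable.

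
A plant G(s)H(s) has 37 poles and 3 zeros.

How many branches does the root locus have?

Root locus has n branches where n = number of poles = 37.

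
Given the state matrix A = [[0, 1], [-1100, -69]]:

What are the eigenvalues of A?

det(A - λI) = λ² - (-69)λ + 1100 = (λ - (-25))(λ - (-44)). Eigenvalues: -25, -44.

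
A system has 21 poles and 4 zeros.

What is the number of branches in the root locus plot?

Root locus has n branches where n = number of poles = 21.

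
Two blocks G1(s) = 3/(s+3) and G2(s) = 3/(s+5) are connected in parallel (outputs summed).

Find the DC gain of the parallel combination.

Parallel: G_eq = G1 + G2. DC gain = G1(0) + G2(0) = 3/3 + 3/5 = 1 + 0.6 = 1.6.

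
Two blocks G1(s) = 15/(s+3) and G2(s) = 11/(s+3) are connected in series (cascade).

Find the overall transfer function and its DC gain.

Series: multiply transfer functions. G_eq = 15/(s+3) × 11/(s+3) = 165/((s+3)(s+3)). DC gain = 165/(3×3) = 18.3333.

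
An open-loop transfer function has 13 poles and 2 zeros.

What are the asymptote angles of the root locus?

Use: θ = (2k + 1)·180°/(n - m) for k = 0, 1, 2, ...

n - m = 13 - 2 = 11. Angles: θk = (2k + 1)·180°/11 = 16.36°, 49.09°, 81.82°, 114.55°, 147.27°, 180°, 212.73°, 245.45°, 278.18°, 310.91°, 343.64°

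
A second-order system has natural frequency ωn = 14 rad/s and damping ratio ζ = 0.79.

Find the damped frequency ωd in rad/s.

ωd = ωn√(1 - ζ²) = 14√(1 - 0.79²) = 8.58 rad/s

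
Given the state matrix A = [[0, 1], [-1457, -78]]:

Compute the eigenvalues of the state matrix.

det(A - λI) = λ² - (-78)λ + 1457 = (λ - (-31))(λ - (-47)). Eigenvalues: -31, -47.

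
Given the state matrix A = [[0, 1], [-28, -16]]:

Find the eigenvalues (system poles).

det(A - λI) = λ² - (-16)λ + 28 = (λ - (-2))(λ - (-14)). Eigenvalues: -2, -14.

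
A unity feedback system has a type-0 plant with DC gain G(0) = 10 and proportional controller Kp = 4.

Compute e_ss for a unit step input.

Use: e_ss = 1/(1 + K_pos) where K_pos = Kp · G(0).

K_pos = Kp · G(0) = 4 × 10 = 40. e_ss = 1/(1 + 40) = 0.0244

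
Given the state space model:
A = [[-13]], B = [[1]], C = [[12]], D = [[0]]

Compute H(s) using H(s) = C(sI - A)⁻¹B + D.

(sI - A)⁻¹ = 1/(s + 13). H(s) = 12 × 1/(s + 13) + 0 = 12/(s + 13).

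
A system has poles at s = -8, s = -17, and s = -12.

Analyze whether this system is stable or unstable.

All poles are in the left half-plane. System is stable.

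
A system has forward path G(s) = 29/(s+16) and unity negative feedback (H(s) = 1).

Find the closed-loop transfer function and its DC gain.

T(s) = G/(1+GH) = [29/(s+16)] / [1 + 29/(s+16)] = 29/(s+16+29) = 29/(s+45). DC gain = 29/45 = 0.6444.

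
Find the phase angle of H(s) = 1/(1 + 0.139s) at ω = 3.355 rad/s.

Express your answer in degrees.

Phase = -arctan(ωτ) = -arctan(3.355 × 0.139) = -25.0°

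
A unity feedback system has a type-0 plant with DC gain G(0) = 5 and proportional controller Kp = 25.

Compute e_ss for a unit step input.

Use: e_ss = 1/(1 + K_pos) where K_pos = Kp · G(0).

K_pos = Kp · G(0) = 25 × 5 = 125. e_ss = 1/(1 + 125) = 0.0079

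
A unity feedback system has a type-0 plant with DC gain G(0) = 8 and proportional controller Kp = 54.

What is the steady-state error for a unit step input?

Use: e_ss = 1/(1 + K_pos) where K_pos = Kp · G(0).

K_pos = Kp · G(0) = 54 × 8 = 432. e_ss = 1/(1 + 432) = 0.0023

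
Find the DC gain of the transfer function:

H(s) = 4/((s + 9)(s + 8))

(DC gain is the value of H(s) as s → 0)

DC gain = H(0) = 4/(9 × 8) = 4/72 = 0.0556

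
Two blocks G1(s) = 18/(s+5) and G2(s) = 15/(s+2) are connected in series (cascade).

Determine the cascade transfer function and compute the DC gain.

Series: multiply transfer functions. G_eq = 18/(s+5) × 15/(s+2) = 270/((s+5)(s+2)). DC gain = 270/(5×2) = 27.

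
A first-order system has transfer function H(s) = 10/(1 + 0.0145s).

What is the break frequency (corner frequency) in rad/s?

Corner frequency = 1/τ = 1/0.0145 = 68.966 rad/s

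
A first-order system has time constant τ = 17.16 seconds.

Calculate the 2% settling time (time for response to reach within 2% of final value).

For first-order system, 2% settling time ≈ 4τ = 4 × 17.16 = 68.64 s.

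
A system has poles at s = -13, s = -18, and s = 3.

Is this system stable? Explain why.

Pole(s) at s = 3 are not in the left half-plane. System is unstable.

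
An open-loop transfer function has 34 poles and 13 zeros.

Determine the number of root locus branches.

Root locus has n branches where n = number of poles = 34.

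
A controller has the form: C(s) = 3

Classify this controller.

This is a Proportional (P) controller.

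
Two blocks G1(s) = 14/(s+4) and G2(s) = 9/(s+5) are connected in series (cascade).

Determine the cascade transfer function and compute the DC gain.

Series: multiply transfer functions. G_eq = 14/(s+4) × 9/(s+5) = 126/((s+4)(s+5)). DC gain = 126/(4×5) = 6.3.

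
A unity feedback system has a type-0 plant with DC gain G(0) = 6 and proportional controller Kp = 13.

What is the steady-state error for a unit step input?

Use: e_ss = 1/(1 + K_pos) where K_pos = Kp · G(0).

K_pos = Kp · G(0) = 13 × 6 = 78. e_ss = 1/(1 + 78) = 0.0127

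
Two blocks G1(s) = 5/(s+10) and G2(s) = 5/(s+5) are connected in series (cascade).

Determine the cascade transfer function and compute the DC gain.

Series: multiply transfer functions. G_eq = 5/(s+10) × 5/(s+5) = 25/((s+10)(s+5)). DC gain = 25/(10×5) = 0.5.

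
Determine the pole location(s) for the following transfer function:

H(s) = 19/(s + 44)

Pole is where denominator = 0: s + 44 = 0, so s = -44.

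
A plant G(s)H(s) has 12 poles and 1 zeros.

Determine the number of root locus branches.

Root locus has n branches where n = number of poles = 12.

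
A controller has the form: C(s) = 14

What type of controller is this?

This is a Proportional (P) controller.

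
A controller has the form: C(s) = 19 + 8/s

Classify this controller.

This is a Proportional-Integral (PI) controller.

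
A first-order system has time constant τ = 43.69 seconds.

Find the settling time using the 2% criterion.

For first-order system, 2% settling time ≈ 4τ = 4 × 43.69 = 174.76 s.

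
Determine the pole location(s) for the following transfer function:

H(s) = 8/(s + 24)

Pole is where denominator = 0: s + 24 = 0, so s = -24.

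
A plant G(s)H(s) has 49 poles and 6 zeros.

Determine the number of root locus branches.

Root locus has n branches where n = number of poles = 49.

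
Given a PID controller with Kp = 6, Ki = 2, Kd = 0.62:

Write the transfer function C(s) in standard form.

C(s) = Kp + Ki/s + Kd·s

Substituting values: C(s) = 6 + 2/s + 0.62s = (0.62s² + 6s + 2)/s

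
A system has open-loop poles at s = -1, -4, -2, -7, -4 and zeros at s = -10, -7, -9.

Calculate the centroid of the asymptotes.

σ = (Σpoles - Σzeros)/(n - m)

σ = (Σpoles - Σzeros)/(n - m) = (-18 - (-26))/(5 - 3) = 8/2 = 4.0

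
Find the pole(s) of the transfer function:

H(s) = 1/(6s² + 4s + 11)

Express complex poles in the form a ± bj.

Discriminant = 4² - 4×6×11 = 16 - 264 = -248 < 0, so the poles are a complex conjugate pair s = (-4 ± j√248)/(2×6). Real part = -4/(2×6) = -4/12 ≈ -0.3333; imaginary part = ±√248/(2×6) ≈ 1.3123. Poles: s = -0.3333 ± 1.3123j.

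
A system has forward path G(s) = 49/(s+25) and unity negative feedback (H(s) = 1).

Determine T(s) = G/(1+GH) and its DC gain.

T(s) = G/(1+GH) = [49/(s+25)] / [1 + 49/(s+25)] = 49/(s+25+49) = 49/(s+74). DC gain = 49/74 = 0.6622.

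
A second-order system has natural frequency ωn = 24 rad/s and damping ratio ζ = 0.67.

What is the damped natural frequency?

ωd = ωn√(1 - ζ²) = 24√(1 - 0.67²) = 17.82 rad/s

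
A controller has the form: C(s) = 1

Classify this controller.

This is a Proportional (P) controller.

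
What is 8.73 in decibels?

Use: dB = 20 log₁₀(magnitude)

dB = 20 log₁₀(8.73) = 18.8 dB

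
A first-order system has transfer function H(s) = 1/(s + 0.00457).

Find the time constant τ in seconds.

For H(s) = 1/(s + 1/τ), the pole is at -1/τ = -0.00457, so τ = 1/0.00457 = 218.8 s.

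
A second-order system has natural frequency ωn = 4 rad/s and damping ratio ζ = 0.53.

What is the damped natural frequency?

ωd = ωn√(1 - ζ²) = 4√(1 - 0.53²) = 3.39 rad/s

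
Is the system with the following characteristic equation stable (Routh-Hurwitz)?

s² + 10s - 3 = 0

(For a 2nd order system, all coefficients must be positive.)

Coefficients: 1, 10, -3. c=-3 not positive, so system is unstable.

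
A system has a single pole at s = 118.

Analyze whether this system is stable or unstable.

Pole at s = 118 is in the right half-plane. Unstable.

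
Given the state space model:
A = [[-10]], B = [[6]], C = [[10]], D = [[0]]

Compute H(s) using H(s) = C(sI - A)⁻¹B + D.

(sI - A)⁻¹ = 1/(s + 10). H(s) = 10 × 6/(s + 10) + 0 = 60/(s + 10).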